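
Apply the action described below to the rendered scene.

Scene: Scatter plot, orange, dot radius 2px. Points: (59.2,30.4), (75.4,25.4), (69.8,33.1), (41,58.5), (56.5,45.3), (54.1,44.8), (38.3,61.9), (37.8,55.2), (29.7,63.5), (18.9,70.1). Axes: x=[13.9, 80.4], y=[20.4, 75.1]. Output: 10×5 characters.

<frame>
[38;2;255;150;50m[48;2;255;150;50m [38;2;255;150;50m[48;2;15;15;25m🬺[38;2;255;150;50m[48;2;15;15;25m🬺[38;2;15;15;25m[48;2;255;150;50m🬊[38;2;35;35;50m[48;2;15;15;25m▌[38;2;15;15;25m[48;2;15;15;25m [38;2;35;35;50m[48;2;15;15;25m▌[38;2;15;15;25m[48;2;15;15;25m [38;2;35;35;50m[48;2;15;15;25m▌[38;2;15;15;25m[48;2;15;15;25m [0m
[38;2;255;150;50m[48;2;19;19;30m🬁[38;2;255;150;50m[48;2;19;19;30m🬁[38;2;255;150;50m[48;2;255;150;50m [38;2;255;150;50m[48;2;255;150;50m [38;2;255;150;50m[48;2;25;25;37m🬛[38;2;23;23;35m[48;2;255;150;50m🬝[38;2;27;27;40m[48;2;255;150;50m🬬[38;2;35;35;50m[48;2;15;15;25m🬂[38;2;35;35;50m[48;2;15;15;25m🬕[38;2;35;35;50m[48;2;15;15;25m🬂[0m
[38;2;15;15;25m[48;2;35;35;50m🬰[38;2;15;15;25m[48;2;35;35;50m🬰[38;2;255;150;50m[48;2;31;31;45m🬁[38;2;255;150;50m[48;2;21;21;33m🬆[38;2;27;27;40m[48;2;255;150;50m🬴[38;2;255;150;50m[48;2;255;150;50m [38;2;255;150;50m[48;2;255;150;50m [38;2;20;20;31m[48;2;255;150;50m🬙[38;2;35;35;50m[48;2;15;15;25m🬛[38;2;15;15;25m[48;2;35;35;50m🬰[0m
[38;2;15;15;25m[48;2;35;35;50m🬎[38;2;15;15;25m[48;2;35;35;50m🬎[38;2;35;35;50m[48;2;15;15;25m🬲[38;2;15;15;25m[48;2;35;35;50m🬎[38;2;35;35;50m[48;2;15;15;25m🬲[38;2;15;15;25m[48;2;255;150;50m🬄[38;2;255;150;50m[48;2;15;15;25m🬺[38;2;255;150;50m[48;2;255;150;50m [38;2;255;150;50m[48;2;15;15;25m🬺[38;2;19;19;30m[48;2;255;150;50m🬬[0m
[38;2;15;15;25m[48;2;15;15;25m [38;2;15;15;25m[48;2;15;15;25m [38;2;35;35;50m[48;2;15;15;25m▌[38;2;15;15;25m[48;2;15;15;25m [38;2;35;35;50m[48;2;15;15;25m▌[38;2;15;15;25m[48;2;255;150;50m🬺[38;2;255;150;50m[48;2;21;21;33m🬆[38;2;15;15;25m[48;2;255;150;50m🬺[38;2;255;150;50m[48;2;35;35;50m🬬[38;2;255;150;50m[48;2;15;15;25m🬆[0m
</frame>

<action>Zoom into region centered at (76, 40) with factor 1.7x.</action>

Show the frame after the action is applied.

<frame>
[38;2;15;15;25m[48;2;255;150;50m🬬[38;2;15;15;25m[48;2;15;15;25m [38;2;35;35;50m[48;2;15;15;25m▌[38;2;15;15;25m[48;2;15;15;25m [38;2;35;35;50m[48;2;15;15;25m▌[38;2;15;15;25m[48;2;15;15;25m [38;2;35;35;50m[48;2;15;15;25m▌[38;2;15;15;25m[48;2;15;15;25m [38;2;35;35;50m[48;2;15;15;25m▌[38;2;15;15;25m[48;2;15;15;25m [0m
[38;2;255;150;50m[48;2;255;150;50m [38;2;255;150;50m[48;2;23;23;35m🬃[38;2;35;35;50m[48;2;15;15;25m🬕[38;2;35;35;50m[48;2;15;15;25m🬂[38;2;35;35;50m[48;2;15;15;25m🬕[38;2;35;35;50m[48;2;15;15;25m🬂[38;2;35;35;50m[48;2;15;15;25m🬕[38;2;35;35;50m[48;2;15;15;25m🬂[38;2;35;35;50m[48;2;15;15;25m🬕[38;2;35;35;50m[48;2;15;15;25m🬂[0m
[38;2;255;150;50m[48;2;23;23;35m🬀[38;2;15;15;25m[48;2;35;35;50m🬰[38;2;35;35;50m[48;2;15;15;25m🬛[38;2;23;23;35m[48;2;255;150;50m🬬[38;2;35;35;50m[48;2;15;15;25m🬛[38;2;15;15;25m[48;2;35;35;50m🬰[38;2;35;35;50m[48;2;15;15;25m🬛[38;2;15;15;25m[48;2;35;35;50m🬰[38;2;35;35;50m[48;2;15;15;25m🬛[38;2;15;15;25m[48;2;35;35;50m🬰[0m
[38;2;15;15;25m[48;2;255;150;50m🬀[38;2;15;15;25m[48;2;255;150;50m🬊[38;2;35;35;50m[48;2;255;150;50m🬐[38;2;255;150;50m[48;2;255;150;50m [38;2;25;25;37m[48;2;255;150;50m🬙[38;2;15;15;25m[48;2;35;35;50m🬎[38;2;35;35;50m[48;2;15;15;25m🬲[38;2;15;15;25m[48;2;35;35;50m🬎[38;2;35;35;50m[48;2;15;15;25m🬲[38;2;15;15;25m[48;2;35;35;50m🬎[0m
[38;2;255;150;50m[48;2;15;15;25m🬊[38;2;255;150;50m[48;2;15;15;25m🬀[38;2;35;35;50m[48;2;15;15;25m▌[38;2;255;150;50m[48;2;15;15;25m🬈[38;2;255;150;50m[48;2;255;150;50m [38;2;255;150;50m[48;2;15;15;25m🬛[38;2;35;35;50m[48;2;15;15;25m▌[38;2;15;15;25m[48;2;15;15;25m [38;2;35;35;50m[48;2;15;15;25m▌[38;2;15;15;25m[48;2;15;15;25m [0m
</frame>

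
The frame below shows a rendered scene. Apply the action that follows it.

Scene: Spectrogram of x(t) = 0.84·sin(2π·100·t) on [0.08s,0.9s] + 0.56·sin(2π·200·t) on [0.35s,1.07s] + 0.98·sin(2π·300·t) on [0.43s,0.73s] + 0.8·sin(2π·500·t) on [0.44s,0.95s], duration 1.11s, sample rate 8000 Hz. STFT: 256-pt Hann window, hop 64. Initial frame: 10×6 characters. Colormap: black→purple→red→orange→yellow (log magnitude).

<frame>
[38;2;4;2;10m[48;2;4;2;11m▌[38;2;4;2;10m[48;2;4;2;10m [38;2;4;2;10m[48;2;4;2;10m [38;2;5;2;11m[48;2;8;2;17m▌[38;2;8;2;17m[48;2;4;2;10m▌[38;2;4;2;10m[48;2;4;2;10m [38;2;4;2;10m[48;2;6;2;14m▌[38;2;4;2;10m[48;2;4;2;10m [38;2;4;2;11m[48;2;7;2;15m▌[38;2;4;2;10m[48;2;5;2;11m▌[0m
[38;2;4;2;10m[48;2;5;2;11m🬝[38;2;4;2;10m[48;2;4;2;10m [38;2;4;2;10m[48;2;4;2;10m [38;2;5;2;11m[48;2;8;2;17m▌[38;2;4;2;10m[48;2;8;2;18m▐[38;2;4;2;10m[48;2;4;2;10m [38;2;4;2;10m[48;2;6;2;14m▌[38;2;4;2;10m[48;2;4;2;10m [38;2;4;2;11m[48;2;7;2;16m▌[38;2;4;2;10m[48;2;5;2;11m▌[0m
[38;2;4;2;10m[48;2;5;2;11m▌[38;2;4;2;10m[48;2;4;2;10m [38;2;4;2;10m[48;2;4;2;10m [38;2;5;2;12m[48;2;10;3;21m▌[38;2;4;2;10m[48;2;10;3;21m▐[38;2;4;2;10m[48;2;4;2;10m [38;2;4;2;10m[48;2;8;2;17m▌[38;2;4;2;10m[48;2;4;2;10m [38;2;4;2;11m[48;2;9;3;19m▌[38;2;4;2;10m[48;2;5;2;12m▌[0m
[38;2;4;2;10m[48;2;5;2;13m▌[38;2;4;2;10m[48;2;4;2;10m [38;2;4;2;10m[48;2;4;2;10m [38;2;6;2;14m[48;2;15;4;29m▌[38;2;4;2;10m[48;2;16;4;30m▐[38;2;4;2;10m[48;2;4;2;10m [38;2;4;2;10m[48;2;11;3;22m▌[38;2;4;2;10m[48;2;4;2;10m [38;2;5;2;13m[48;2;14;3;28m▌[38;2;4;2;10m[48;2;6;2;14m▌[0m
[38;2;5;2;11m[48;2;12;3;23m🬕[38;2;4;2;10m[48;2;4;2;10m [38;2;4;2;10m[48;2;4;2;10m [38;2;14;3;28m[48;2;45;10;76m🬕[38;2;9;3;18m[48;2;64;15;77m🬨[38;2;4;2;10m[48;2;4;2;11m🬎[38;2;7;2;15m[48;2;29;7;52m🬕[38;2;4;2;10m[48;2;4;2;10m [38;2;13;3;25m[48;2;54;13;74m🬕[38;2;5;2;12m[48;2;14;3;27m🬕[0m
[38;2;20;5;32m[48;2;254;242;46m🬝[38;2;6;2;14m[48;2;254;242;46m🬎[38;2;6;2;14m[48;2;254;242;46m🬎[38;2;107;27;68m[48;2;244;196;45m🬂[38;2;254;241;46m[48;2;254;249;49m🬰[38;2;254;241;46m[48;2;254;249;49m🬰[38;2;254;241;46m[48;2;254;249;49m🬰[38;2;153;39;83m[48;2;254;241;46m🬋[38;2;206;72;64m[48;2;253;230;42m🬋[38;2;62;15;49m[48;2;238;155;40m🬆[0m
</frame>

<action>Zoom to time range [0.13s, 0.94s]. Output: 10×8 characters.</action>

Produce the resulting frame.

<frame>
[38;2;4;2;10m[48;2;4;2;10m [38;2;4;2;10m[48;2;4;2;10m [38;2;4;2;10m[48;2;4;2;11m▌[38;2;4;2;10m[48;2;8;2;17m▌[38;2;4;2;10m[48;2;5;2;11m▐[38;2;4;2;10m[48;2;4;2;10m [38;2;4;2;10m[48;2;4;2;10m [38;2;4;2;10m[48;2;6;2;14m▌[38;2;4;2;10m[48;2;4;2;10m [38;2;4;2;10m[48;2;4;2;11m▌[0m
[38;2;4;2;10m[48;2;4;2;10m [38;2;4;2;10m[48;2;4;2;10m [38;2;4;2;10m[48;2;5;2;11m🬝[38;2;4;2;10m[48;2;8;3;18m▌[38;2;5;2;12m[48;2;4;2;10m▌[38;2;4;2;10m[48;2;4;2;10m [38;2;4;2;10m[48;2;4;2;10m [38;2;4;2;10m[48;2;6;2;14m▌[38;2;4;2;10m[48;2;4;2;10m [38;2;4;2;10m[48;2;4;2;11m▌[0m
[38;2;4;2;10m[48;2;4;2;10m [38;2;4;2;10m[48;2;4;2;10m [38;2;4;2;10m[48;2;5;2;11m▌[38;2;4;2;10m[48;2;9;3;19m▌[38;2;5;2;12m[48;2;4;2;10m▌[38;2;4;2;10m[48;2;4;2;10m [38;2;4;2;10m[48;2;4;2;10m [38;2;4;2;10m[48;2;7;2;15m▌[38;2;4;2;10m[48;2;4;2;10m [38;2;4;2;10m[48;2;5;2;11m🬝[0m
[38;2;4;2;10m[48;2;4;2;10m [38;2;4;2;10m[48;2;4;2;10m [38;2;4;2;10m[48;2;5;2;12m▌[38;2;4;2;10m[48;2;11;3;22m▌[38;2;4;2;10m[48;2;5;2;13m▐[38;2;4;2;10m[48;2;4;2;10m [38;2;4;2;10m[48;2;4;2;10m [38;2;4;2;10m[48;2;8;2;17m▌[38;2;4;2;10m[48;2;4;2;10m [38;2;4;2;10m[48;2;5;2;11m▌[0m
[38;2;4;2;10m[48;2;4;2;10m [38;2;4;2;10m[48;2;4;2;10m [38;2;4;2;10m[48;2;6;2;13m▌[38;2;4;2;10m[48;2;15;4;29m▌[38;2;4;2;10m[48;2;7;2;15m▐[38;2;4;2;10m[48;2;4;2;10m [38;2;4;2;10m[48;2;4;2;10m [38;2;4;2;10m[48;2;10;3;21m▌[38;2;4;2;10m[48;2;4;2;10m [38;2;4;2;10m[48;2;5;2;12m▌[0m
[38;2;4;2;10m[48;2;4;2;10m [38;2;4;2;10m[48;2;4;2;10m [38;2;4;2;10m[48;2;8;2;17m▌[38;2;4;2;10m[48;2;25;6;45m▌[38;2;4;2;10m[48;2;10;3;21m▐[38;2;4;2;10m[48;2;4;2;10m [38;2;4;2;10m[48;2;4;2;10m [38;2;4;2;10m[48;2;17;4;31m▌[38;2;4;2;10m[48;2;4;2;10m [38;2;4;2;11m[48;2;7;2;16m🬕[0m
[38;2;4;2;10m[48;2;4;2;10m [38;2;4;2;10m[48;2;4;2;10m [38;2;6;2;13m[48;2;21;5;38m🬕[38;2;25;6;37m[48;2;252;194;27m🬝[38;2;14;4;27m[48;2;254;240;46m🬎[38;2;4;2;10m[48;2;254;240;46m🬎[38;2;4;2;10m[48;2;254;240;46m🬎[38;2;17;4;33m[48;2;254;240;46m🬎[38;2;4;2;10m[48;2;254;240;45m🬎[38;2;7;2;16m[48;2;254;240;45m🬎[0m
[38;2;15;4;28m[48;2;254;242;46m🬎[38;2;15;4;28m[48;2;254;242;46m🬎[38;2;26;6;47m[48;2;253;226;40m🬆[38;2;10;3;20m[48;2;253;220;37m🬀[38;2;251;178;20m[48;2;254;245;48m🬂[38;2;251;175;19m[48;2;254;245;48m🬂[38;2;251;175;19m[48;2;254;245;48m🬂[38;2;251;177;20m[48;2;254;244;47m🬂[38;2;251;186;23m[48;2;254;242;47m🬎[38;2;251;188;24m[48;2;254;242;46m🬎[0m
</frame>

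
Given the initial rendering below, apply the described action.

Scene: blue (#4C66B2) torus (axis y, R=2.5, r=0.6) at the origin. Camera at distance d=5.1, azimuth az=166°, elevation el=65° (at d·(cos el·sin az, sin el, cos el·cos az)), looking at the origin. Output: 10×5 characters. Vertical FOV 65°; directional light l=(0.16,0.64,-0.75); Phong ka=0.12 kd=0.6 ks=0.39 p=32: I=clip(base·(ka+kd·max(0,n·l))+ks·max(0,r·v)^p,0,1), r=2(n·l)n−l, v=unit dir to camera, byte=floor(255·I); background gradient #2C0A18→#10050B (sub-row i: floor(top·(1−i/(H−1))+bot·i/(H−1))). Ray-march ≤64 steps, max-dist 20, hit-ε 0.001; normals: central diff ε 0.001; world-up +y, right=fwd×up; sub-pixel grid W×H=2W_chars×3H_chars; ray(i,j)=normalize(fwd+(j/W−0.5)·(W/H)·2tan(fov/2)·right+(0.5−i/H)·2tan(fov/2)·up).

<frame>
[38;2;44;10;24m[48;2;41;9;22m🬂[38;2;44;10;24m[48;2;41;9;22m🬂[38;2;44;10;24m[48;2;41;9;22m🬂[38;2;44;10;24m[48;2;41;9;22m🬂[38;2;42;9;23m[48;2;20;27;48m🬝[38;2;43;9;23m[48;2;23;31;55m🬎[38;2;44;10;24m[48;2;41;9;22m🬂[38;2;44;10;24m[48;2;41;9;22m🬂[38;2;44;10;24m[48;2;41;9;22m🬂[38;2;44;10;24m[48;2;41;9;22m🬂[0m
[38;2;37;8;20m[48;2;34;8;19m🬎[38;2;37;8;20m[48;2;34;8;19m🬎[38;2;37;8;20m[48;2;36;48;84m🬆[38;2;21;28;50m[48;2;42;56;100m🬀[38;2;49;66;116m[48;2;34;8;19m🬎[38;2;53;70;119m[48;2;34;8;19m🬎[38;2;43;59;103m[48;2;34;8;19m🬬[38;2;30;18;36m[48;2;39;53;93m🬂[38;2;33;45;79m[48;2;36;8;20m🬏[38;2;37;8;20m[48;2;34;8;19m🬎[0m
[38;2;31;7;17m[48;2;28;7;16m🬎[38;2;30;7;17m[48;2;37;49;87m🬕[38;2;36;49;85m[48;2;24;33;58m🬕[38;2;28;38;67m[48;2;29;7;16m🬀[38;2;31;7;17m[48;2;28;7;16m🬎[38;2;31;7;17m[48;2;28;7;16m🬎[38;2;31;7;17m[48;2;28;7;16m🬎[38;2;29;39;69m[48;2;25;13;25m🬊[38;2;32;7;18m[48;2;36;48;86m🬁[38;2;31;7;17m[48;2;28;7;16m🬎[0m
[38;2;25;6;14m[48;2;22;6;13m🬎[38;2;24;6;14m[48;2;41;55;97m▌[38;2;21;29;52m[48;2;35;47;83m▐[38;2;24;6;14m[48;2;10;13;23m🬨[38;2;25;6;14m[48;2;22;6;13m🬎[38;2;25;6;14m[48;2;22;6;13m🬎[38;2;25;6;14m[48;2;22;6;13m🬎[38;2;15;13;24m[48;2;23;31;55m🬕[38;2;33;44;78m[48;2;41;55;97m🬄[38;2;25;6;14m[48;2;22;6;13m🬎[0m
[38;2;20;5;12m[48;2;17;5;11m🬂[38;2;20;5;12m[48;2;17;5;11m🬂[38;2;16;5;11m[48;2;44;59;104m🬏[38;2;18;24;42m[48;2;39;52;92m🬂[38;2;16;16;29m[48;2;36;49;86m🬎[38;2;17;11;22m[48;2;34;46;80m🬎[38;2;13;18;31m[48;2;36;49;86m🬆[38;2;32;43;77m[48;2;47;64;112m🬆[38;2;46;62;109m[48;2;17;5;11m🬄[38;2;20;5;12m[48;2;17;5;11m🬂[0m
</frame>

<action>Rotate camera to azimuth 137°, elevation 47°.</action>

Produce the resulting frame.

<frame>
[38;2;44;10;24m[48;2;41;9;22m🬂[38;2;44;10;24m[48;2;41;9;22m🬂[38;2;44;10;24m[48;2;41;9;22m🬂[38;2;44;10;24m[48;2;41;9;22m🬂[38;2;44;10;24m[48;2;41;9;22m🬂[38;2;44;10;24m[48;2;41;9;22m🬂[38;2;44;10;24m[48;2;41;9;22m🬂[38;2;44;10;24m[48;2;41;9;22m🬂[38;2;44;10;24m[48;2;41;9;22m🬂[38;2;44;10;24m[48;2;41;9;22m🬂[0m
[38;2;37;8;20m[48;2;34;8;19m🬎[38;2;37;8;20m[48;2;34;8;19m🬎[38;2;36;8;20m[48;2;39;53;92m🬝[38;2;37;8;20m[48;2;48;65;114m🬆[38;2;38;8;21m[48;2;49;66;116m🬂[38;2;38;8;21m[48;2;42;56;98m🬂[38;2;38;8;21m[48;2;36;48;85m🬂[38;2;37;8;20m[48;2;35;48;84m🬎[38;2;37;8;20m[48;2;34;8;19m🬎[38;2;37;8;20m[48;2;34;8;19m🬎[0m
[38;2;31;7;17m[48;2;28;7;16m🬎[38;2;30;7;17m[48;2;34;46;80m🬕[38;2;42;57;99m[48;2;35;48;84m🬍[38;2;40;54;94m[48;2;28;14;28m🬂[38;2;31;7;17m[48;2;28;7;16m🬎[38;2;31;7;17m[48;2;28;7;16m🬎[38;2;29;7;16m[48;2;9;12;21m🬺[38;2;26;35;62m[48;2;14;13;24m🬁[38;2;28;20;38m[48;2;38;51;89m🬑[38;2;31;7;17m[48;2;28;7;16m🬎[0m
[38;2;25;6;14m[48;2;22;6;13m🬎[38;2;34;46;80m[48;2;24;6;14m🬫[38;2;28;38;67m[48;2;36;49;86m🬉[38;2;19;9;18m[48;2;27;36;63m🬬[38;2;25;6;14m[48;2;22;6;13m🬎[38;2;25;6;14m[48;2;22;6;13m🬎[38;2;24;6;14m[48;2;9;12;21m🬝[38;2;15;15;27m[48;2;31;42;73m🬝[38;2;29;40;70m[48;2;44;60;105m🬄[38;2;50;67;117m[48;2;24;6;14m🬃[0m
[38;2;20;5;12m[48;2;17;5;11m🬂[38;2;32;43;75m[48;2;17;5;11m🬉[38;2;41;55;97m[48;2;34;46;81m🬬[38;2;33;45;80m[48;2;43;58;102m🬂[38;2;22;30;52m[48;2;41;55;98m🬂[38;2;16;22;40m[48;2;42;56;97m🬂[38;2;32;43;76m[48;2;100;117;166m🬎[38;2;41;55;97m[48;2;60;78;131m🬆[38;2;51;69;121m[48;2;16;5;11m🬝[38;2;20;5;12m[48;2;17;5;11m🬂[0m
</frame>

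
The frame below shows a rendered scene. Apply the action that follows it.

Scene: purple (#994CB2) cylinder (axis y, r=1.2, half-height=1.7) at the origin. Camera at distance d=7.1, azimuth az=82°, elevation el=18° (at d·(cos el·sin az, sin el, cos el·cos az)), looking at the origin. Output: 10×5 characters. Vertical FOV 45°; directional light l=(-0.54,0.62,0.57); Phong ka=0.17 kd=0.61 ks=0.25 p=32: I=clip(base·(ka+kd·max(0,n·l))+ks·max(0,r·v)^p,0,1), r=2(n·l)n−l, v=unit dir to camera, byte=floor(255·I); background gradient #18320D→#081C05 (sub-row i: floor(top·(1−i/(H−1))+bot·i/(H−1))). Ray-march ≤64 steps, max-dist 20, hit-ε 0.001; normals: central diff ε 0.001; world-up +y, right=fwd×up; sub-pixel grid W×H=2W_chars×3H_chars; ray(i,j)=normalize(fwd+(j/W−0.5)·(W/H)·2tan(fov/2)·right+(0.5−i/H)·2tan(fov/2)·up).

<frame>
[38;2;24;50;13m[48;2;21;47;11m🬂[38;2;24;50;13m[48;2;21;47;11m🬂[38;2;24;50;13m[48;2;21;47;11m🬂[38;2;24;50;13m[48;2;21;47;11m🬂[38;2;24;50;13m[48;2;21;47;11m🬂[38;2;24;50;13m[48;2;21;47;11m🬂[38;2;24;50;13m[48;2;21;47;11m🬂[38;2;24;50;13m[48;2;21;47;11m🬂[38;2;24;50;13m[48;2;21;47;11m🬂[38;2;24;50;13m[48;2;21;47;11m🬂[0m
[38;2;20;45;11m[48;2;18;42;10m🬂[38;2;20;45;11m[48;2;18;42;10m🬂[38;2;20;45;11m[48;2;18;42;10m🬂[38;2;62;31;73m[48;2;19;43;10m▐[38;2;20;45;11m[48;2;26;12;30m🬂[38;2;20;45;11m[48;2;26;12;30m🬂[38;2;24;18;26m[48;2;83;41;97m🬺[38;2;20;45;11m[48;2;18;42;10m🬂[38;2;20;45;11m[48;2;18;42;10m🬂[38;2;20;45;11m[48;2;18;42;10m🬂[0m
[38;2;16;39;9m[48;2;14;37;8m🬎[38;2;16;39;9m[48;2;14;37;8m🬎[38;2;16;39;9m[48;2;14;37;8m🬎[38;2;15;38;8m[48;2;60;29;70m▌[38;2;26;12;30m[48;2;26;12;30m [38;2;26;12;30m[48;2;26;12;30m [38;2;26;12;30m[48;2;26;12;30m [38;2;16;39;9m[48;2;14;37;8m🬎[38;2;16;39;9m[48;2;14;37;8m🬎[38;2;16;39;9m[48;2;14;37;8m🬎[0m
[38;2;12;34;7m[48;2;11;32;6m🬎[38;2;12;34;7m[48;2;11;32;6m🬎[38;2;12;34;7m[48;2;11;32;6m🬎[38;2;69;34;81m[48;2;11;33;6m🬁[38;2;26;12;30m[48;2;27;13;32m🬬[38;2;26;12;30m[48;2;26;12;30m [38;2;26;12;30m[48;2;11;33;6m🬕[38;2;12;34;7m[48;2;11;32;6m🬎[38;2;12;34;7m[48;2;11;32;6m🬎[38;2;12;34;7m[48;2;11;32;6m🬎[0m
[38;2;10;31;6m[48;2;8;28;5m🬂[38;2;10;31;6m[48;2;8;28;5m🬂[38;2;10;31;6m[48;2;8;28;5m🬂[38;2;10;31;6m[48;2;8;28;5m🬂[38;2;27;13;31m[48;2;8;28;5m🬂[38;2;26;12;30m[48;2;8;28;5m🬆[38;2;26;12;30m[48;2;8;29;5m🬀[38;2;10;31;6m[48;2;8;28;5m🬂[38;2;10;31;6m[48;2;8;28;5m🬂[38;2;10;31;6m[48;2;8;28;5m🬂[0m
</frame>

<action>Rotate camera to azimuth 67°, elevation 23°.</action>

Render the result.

<frame>
[38;2;24;50;13m[48;2;21;47;11m🬂[38;2;24;50;13m[48;2;21;47;11m🬂[38;2;24;50;13m[48;2;21;47;11m🬂[38;2;24;50;13m[48;2;21;47;11m🬂[38;2;24;50;13m[48;2;21;47;11m🬂[38;2;24;50;13m[48;2;21;47;11m🬂[38;2;24;50;13m[48;2;21;47;11m🬂[38;2;24;50;13m[48;2;21;47;11m🬂[38;2;24;50;13m[48;2;21;47;11m🬂[38;2;24;50;13m[48;2;21;47;11m🬂[0m
[38;2;20;45;11m[48;2;18;42;10m🬂[38;2;20;45;11m[48;2;18;42;10m🬂[38;2;20;45;11m[48;2;18;42;10m🬂[38;2;72;35;84m[48;2;19;43;10m▐[38;2;83;41;97m[48;2;32;15;37m🬂[38;2;83;41;97m[48;2;26;12;30m🬂[38;2;83;41;97m[48;2;26;12;30m🬂[38;2;20;45;11m[48;2;18;42;10m🬂[38;2;20;45;11m[48;2;18;42;10m🬂[38;2;20;45;11m[48;2;18;42;10m🬂[0m
[38;2;16;39;9m[48;2;14;37;8m🬎[38;2;16;39;9m[48;2;14;37;8m🬎[38;2;16;39;9m[48;2;14;37;8m🬎[38;2;15;38;8m[48;2;74;37;87m▌[38;2;26;12;30m[48;2;41;20;48m▐[38;2;26;12;30m[48;2;26;12;30m [38;2;26;12;30m[48;2;26;12;30m [38;2;16;39;9m[48;2;14;37;8m🬎[38;2;16;39;9m[48;2;14;37;8m🬎[38;2;16;39;9m[48;2;14;37;8m🬎[0m
[38;2;12;34;7m[48;2;11;32;6m🬎[38;2;12;34;7m[48;2;11;32;6m🬎[38;2;12;34;7m[48;2;11;32;6m🬎[38;2;86;42;100m[48;2;11;33;6m🬁[38;2;26;12;30m[48;2;45;22;53m▐[38;2;26;12;30m[48;2;26;12;30m [38;2;26;12;30m[48;2;11;33;6m🬕[38;2;12;34;7m[48;2;11;32;6m🬎[38;2;12;34;7m[48;2;11;32;6m🬎[38;2;12;34;7m[48;2;11;32;6m🬎[0m
[38;2;10;31;6m[48;2;8;28;5m🬂[38;2;10;31;6m[48;2;8;28;5m🬂[38;2;10;31;6m[48;2;8;28;5m🬂[38;2;10;31;6m[48;2;8;28;5m🬂[38;2;49;24;57m[48;2;12;25;10m🬀[38;2;26;12;30m[48;2;8;28;5m🬆[38;2;26;12;30m[48;2;8;29;5m🬀[38;2;10;31;6m[48;2;8;28;5m🬂[38;2;10;31;6m[48;2;8;28;5m🬂[38;2;10;31;6m[48;2;8;28;5m🬂[0m
</frame>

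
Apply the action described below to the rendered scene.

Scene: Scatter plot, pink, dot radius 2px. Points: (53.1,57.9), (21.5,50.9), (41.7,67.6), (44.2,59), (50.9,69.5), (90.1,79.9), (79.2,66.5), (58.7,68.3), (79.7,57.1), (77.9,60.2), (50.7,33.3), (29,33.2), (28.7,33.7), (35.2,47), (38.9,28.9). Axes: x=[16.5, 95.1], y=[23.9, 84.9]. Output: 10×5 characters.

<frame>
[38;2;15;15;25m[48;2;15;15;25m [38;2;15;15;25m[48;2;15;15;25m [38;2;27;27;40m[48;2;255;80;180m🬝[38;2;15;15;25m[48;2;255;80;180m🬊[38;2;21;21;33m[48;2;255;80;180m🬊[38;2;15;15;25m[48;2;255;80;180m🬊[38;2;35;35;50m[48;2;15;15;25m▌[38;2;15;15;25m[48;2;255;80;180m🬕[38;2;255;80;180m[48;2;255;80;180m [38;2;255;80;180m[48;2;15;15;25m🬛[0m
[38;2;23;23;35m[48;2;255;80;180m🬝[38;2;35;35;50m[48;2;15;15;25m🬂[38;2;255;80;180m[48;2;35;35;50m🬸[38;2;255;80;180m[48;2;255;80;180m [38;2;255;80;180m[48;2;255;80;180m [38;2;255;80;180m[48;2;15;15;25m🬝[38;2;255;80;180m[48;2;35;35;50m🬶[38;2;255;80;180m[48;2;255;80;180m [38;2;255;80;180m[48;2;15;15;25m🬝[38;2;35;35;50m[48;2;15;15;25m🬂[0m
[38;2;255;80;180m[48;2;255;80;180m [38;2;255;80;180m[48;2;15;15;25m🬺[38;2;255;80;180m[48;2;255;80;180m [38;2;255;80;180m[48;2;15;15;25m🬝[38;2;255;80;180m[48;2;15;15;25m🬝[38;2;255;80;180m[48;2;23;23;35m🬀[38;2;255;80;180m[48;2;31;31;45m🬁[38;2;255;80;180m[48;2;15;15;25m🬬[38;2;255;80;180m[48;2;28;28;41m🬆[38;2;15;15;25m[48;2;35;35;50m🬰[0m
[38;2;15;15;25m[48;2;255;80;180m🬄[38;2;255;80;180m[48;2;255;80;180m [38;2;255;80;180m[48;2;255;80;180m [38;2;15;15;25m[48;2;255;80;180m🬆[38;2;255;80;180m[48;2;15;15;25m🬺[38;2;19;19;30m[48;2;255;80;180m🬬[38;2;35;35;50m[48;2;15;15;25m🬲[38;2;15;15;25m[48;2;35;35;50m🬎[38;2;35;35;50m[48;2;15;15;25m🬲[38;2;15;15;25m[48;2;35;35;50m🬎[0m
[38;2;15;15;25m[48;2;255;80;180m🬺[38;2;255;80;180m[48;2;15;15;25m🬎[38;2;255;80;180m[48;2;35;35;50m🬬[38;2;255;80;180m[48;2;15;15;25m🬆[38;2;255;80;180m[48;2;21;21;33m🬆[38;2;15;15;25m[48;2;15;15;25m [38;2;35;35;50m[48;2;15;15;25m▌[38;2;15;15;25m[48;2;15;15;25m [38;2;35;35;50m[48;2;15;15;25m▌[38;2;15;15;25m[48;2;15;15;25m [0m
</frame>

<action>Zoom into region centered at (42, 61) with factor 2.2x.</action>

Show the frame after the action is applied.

<frame>
[38;2;15;15;25m[48;2;15;15;25m [38;2;15;15;25m[48;2;15;15;25m [38;2;35;35;50m[48;2;15;15;25m▌[38;2;15;15;25m[48;2;15;15;25m [38;2;28;28;41m[48;2;255;80;180m🬆[38;2;15;15;25m[48;2;255;80;180m🬬[38;2;28;28;41m[48;2;255;80;180m🬆[38;2;255;80;180m[48;2;15;15;25m🬺[38;2;25;25;37m[48;2;255;80;180m🬎[38;2;15;15;25m[48;2;255;80;180m🬊[0m
[38;2;35;35;50m[48;2;15;15;25m🬂[38;2;35;35;50m[48;2;15;15;25m🬂[38;2;35;35;50m[48;2;15;15;25m🬕[38;2;255;80;180m[48;2;19;19;30m🬁[38;2;255;80;180m[48;2;35;35;50m🬬[38;2;255;80;180m[48;2;15;15;25m🬆[38;2;255;80;180m[48;2;27;27;40m🬁[38;2;255;80;180m[48;2;15;15;25m🬆[38;2;255;80;180m[48;2;28;28;41m🬊[38;2;255;80;180m[48;2;15;15;25m🬝[0m
[38;2;15;15;25m[48;2;35;35;50m🬰[38;2;15;15;25m[48;2;35;35;50m🬰[38;2;35;35;50m[48;2;15;15;25m🬛[38;2;15;15;25m[48;2;35;35;50m🬰[38;2;28;28;41m[48;2;255;80;180m🬆[38;2;255;80;180m[48;2;15;15;25m🬺[38;2;30;30;43m[48;2;255;80;180m🬎[38;2;15;15;25m[48;2;255;80;180m🬀[38;2;28;28;41m[48;2;255;80;180m🬊[38;2;15;15;25m[48;2;35;35;50m🬰[0m
[38;2;15;15;25m[48;2;35;35;50m🬎[38;2;15;15;25m[48;2;35;35;50m🬎[38;2;35;35;50m[48;2;15;15;25m🬲[38;2;15;15;25m[48;2;35;35;50m🬎[38;2;255;80;180m[48;2;31;31;45m🬁[38;2;255;80;180m[48;2;28;28;41m🬆[38;2;35;35;50m[48;2;15;15;25m🬲[38;2;255;80;180m[48;2;28;28;41m🬊[38;2;255;80;180m[48;2;27;27;40m🬀[38;2;15;15;25m[48;2;35;35;50m🬎[0m
[38;2;15;15;25m[48;2;15;15;25m [38;2;15;15;25m[48;2;255;80;180m🬝[38;2;35;35;50m[48;2;255;80;180m🬀[38;2;15;15;25m[48;2;255;80;180m🬊[38;2;35;35;50m[48;2;15;15;25m▌[38;2;15;15;25m[48;2;15;15;25m [38;2;35;35;50m[48;2;15;15;25m▌[38;2;15;15;25m[48;2;15;15;25m [38;2;35;35;50m[48;2;15;15;25m▌[38;2;15;15;25m[48;2;15;15;25m [0m
</frame>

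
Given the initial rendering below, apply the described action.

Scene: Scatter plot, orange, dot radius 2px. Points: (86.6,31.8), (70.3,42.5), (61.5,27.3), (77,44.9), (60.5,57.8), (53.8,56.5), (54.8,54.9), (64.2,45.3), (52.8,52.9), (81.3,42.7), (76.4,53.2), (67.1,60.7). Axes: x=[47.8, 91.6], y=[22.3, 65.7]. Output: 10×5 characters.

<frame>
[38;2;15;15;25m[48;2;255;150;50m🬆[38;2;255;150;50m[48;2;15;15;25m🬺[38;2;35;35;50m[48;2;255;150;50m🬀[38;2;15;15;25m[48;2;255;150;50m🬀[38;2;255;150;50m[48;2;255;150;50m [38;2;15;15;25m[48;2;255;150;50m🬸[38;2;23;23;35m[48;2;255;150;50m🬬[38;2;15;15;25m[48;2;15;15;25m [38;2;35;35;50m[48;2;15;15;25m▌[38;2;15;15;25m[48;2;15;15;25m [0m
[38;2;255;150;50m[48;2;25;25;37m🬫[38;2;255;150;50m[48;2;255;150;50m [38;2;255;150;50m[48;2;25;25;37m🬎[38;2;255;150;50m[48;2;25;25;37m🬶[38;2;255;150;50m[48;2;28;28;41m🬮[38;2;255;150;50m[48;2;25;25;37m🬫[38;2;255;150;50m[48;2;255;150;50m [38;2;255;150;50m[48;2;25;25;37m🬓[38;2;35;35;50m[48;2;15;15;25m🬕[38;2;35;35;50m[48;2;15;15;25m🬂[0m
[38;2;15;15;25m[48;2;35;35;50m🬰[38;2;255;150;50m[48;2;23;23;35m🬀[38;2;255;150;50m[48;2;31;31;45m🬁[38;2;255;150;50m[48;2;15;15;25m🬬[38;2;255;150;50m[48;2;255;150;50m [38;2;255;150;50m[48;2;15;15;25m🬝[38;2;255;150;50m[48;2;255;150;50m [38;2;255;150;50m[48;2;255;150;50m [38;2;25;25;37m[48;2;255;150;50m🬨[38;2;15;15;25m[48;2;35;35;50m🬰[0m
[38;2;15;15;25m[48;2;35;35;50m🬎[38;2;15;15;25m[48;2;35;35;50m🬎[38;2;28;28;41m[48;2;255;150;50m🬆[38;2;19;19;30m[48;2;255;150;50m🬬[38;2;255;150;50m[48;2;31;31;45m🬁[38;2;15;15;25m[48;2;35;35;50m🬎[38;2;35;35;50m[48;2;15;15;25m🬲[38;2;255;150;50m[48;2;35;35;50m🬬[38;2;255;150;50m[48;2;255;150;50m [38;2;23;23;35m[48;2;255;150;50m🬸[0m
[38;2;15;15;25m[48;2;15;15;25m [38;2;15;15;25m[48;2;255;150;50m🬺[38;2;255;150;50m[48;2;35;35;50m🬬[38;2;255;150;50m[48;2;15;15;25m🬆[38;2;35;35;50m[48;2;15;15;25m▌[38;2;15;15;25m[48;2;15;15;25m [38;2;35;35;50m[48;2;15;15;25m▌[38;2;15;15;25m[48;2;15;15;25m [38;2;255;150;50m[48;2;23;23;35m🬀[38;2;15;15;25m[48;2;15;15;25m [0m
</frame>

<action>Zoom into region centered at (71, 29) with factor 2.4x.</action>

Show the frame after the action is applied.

<frame>
[38;2;15;15;25m[48;2;15;15;25m [38;2;15;15;25m[48;2;15;15;25m [38;2;35;35;50m[48;2;15;15;25m▌[38;2;15;15;25m[48;2;15;15;25m [38;2;35;35;50m[48;2;15;15;25m▌[38;2;15;15;25m[48;2;15;15;25m [38;2;35;35;50m[48;2;15;15;25m▌[38;2;15;15;25m[48;2;15;15;25m [38;2;35;35;50m[48;2;15;15;25m▌[38;2;15;15;25m[48;2;15;15;25m [0m
[38;2;35;35;50m[48;2;15;15;25m🬂[38;2;35;35;50m[48;2;15;15;25m🬂[38;2;35;35;50m[48;2;15;15;25m🬕[38;2;35;35;50m[48;2;15;15;25m🬂[38;2;35;35;50m[48;2;15;15;25m🬕[38;2;35;35;50m[48;2;15;15;25m🬂[38;2;35;35;50m[48;2;15;15;25m🬕[38;2;35;35;50m[48;2;15;15;25m🬂[38;2;35;35;50m[48;2;15;15;25m🬕[38;2;35;35;50m[48;2;15;15;25m🬂[0m
[38;2;255;150;50m[48;2;15;15;25m🬺[38;2;23;23;35m[48;2;255;150;50m🬬[38;2;35;35;50m[48;2;15;15;25m🬛[38;2;15;15;25m[48;2;35;35;50m🬰[38;2;35;35;50m[48;2;15;15;25m🬛[38;2;15;15;25m[48;2;35;35;50m🬰[38;2;35;35;50m[48;2;15;15;25m🬛[38;2;15;15;25m[48;2;35;35;50m🬰[38;2;35;35;50m[48;2;15;15;25m🬛[38;2;15;15;25m[48;2;35;35;50m🬰[0m
[38;2;255;150;50m[48;2;28;28;41m🬆[38;2;15;15;25m[48;2;35;35;50m🬎[38;2;35;35;50m[48;2;15;15;25m🬲[38;2;15;15;25m[48;2;35;35;50m🬎[38;2;35;35;50m[48;2;15;15;25m🬲[38;2;15;15;25m[48;2;35;35;50m🬎[38;2;35;35;50m[48;2;15;15;25m🬲[38;2;15;15;25m[48;2;35;35;50m🬎[38;2;35;35;50m[48;2;15;15;25m🬲[38;2;15;15;25m[48;2;35;35;50m🬎[0m
[38;2;15;15;25m[48;2;15;15;25m [38;2;15;15;25m[48;2;15;15;25m [38;2;35;35;50m[48;2;15;15;25m▌[38;2;15;15;25m[48;2;15;15;25m [38;2;35;35;50m[48;2;15;15;25m▌[38;2;15;15;25m[48;2;15;15;25m [38;2;35;35;50m[48;2;15;15;25m▌[38;2;15;15;25m[48;2;15;15;25m [38;2;35;35;50m[48;2;15;15;25m▌[38;2;15;15;25m[48;2;15;15;25m [0m
</frame>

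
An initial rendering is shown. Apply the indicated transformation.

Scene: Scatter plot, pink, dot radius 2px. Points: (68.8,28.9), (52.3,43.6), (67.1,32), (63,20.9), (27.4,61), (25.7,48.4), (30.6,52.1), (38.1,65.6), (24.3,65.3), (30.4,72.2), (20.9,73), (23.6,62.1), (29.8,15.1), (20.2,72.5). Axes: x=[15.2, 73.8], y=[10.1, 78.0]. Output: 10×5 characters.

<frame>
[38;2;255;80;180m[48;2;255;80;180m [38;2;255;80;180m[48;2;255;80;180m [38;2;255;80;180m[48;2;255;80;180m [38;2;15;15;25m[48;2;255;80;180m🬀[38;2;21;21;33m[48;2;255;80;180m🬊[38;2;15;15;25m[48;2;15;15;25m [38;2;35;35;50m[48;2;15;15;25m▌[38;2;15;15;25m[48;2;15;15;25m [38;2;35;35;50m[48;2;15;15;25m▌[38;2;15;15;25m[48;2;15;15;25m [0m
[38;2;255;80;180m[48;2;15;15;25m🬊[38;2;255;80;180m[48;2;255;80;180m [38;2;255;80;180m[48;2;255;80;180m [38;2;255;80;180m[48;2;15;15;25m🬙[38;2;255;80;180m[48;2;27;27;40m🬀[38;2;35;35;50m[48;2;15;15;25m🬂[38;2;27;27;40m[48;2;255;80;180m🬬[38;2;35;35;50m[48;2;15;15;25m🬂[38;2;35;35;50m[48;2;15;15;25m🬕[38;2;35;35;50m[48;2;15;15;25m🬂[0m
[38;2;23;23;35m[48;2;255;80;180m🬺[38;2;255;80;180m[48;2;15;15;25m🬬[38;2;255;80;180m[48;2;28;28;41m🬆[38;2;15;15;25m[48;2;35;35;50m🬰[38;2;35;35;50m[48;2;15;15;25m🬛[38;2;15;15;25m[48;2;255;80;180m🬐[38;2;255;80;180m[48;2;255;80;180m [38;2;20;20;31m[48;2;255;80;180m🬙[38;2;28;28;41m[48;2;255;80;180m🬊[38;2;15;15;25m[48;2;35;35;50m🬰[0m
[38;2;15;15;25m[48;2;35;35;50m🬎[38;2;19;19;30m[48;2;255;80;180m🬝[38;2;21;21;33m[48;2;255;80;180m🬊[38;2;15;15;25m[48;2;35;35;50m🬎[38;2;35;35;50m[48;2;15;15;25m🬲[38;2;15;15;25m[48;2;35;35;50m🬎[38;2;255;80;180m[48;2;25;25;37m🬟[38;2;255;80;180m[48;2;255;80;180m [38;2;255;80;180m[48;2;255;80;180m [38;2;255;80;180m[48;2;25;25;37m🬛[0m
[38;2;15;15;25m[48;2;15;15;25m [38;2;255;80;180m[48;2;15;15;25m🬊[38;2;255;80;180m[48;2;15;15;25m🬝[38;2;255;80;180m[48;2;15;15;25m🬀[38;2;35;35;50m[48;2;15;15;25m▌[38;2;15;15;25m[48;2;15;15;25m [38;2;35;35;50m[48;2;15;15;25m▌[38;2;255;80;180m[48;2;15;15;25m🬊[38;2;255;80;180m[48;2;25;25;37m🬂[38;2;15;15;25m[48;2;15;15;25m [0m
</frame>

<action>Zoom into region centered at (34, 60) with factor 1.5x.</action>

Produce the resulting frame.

<frame>
[38;2;15;15;25m[48;2;255;80;180m🬝[38;2;15;15;25m[48;2;255;80;180m🬀[38;2;21;21;33m[48;2;255;80;180m🬊[38;2;15;15;25m[48;2;255;80;180m🬆[38;2;23;23;35m[48;2;255;80;180m🬬[38;2;15;15;25m[48;2;15;15;25m [38;2;35;35;50m[48;2;15;15;25m▌[38;2;15;15;25m[48;2;15;15;25m [38;2;35;35;50m[48;2;15;15;25m▌[38;2;15;15;25m[48;2;15;15;25m [0m
[38;2;255;80;180m[48;2;15;15;25m🬊[38;2;255;80;180m[48;2;255;80;180m [38;2;255;80;180m[48;2;255;80;180m [38;2;255;80;180m[48;2;255;80;180m [38;2;255;80;180m[48;2;25;25;37m🬥[38;2;35;35;50m[48;2;255;80;180m🬀[38;2;255;80;180m[48;2;28;28;41m🬱[38;2;35;35;50m[48;2;15;15;25m🬂[38;2;35;35;50m[48;2;15;15;25m🬕[38;2;35;35;50m[48;2;15;15;25m🬂[0m
[38;2;15;15;25m[48;2;35;35;50m🬰[38;2;255;80;180m[48;2;21;21;33m🬊[38;2;255;80;180m[48;2;255;80;180m [38;2;255;80;180m[48;2;255;80;180m [38;2;255;80;180m[48;2;25;25;37m🬐[38;2;255;80;180m[48;2;21;21;33m🬊[38;2;255;80;180m[48;2;27;27;40m🬀[38;2;15;15;25m[48;2;35;35;50m🬰[38;2;35;35;50m[48;2;15;15;25m🬛[38;2;15;15;25m[48;2;35;35;50m🬰[0m
[38;2;15;15;25m[48;2;35;35;50m🬎[38;2;23;23;35m[48;2;255;80;180m🬴[38;2;255;80;180m[48;2;255;80;180m [38;2;255;80;180m[48;2;255;80;180m [38;2;255;80;180m[48;2;28;28;41m🬆[38;2;15;15;25m[48;2;35;35;50m🬎[38;2;35;35;50m[48;2;15;15;25m🬲[38;2;15;15;25m[48;2;35;35;50m🬎[38;2;27;27;40m[48;2;255;80;180m🬝[38;2;15;15;25m[48;2;255;80;180m🬊[0m
[38;2;15;15;25m[48;2;15;15;25m [38;2;15;15;25m[48;2;15;15;25m [38;2;255;80;180m[48;2;27;27;40m🬁[38;2;15;15;25m[48;2;15;15;25m [38;2;35;35;50m[48;2;15;15;25m▌[38;2;15;15;25m[48;2;15;15;25m [38;2;35;35;50m[48;2;15;15;25m▌[38;2;15;15;25m[48;2;15;15;25m [38;2;255;80;180m[48;2;28;28;41m🬊[38;2;255;80;180m[48;2;15;15;25m🬝[0m
</frame>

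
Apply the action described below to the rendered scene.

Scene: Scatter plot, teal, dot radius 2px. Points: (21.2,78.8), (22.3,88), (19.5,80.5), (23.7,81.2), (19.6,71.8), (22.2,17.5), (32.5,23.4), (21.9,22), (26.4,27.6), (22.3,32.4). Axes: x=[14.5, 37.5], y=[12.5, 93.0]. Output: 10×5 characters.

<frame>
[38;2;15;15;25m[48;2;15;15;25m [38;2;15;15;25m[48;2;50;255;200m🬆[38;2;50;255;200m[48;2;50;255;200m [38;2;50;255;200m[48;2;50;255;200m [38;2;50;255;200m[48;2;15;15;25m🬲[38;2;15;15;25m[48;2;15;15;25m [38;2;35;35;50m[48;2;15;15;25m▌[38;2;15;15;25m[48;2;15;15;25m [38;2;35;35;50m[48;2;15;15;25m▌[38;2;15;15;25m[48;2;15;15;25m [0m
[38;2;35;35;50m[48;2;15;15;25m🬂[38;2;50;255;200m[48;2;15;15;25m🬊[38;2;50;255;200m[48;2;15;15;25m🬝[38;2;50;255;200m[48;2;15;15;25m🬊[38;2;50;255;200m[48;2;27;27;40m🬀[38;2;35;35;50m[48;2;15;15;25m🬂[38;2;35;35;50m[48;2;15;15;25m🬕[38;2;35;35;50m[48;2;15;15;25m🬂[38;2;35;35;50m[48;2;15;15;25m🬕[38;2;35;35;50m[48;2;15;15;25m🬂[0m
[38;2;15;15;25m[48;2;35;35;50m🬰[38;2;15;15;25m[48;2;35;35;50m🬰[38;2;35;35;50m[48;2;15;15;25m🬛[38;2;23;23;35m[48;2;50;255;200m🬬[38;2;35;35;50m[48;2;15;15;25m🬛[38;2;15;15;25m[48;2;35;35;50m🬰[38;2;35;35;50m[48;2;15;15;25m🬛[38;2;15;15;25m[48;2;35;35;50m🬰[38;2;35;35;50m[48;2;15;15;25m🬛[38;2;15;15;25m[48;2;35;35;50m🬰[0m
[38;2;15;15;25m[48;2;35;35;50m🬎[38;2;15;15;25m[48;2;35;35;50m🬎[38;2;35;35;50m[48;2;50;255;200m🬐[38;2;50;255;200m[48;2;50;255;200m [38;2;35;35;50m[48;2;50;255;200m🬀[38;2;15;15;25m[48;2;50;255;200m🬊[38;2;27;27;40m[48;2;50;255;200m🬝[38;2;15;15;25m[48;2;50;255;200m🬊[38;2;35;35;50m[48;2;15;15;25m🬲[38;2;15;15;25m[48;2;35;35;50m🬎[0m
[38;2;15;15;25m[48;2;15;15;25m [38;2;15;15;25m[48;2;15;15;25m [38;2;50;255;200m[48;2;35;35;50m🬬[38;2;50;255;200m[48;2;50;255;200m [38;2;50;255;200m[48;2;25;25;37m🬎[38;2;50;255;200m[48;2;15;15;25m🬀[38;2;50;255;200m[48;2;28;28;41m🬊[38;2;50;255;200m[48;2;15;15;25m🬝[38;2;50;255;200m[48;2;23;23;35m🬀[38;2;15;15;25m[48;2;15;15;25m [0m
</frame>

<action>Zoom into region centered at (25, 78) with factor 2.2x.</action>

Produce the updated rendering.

<frame>
[38;2;15;15;25m[48;2;15;15;25m [38;2;15;15;25m[48;2;50;255;200m🬝[38;2;21;21;33m[48;2;50;255;200m🬊[38;2;15;15;25m[48;2;15;15;25m [38;2;35;35;50m[48;2;15;15;25m▌[38;2;15;15;25m[48;2;15;15;25m [38;2;35;35;50m[48;2;15;15;25m▌[38;2;15;15;25m[48;2;15;15;25m [38;2;35;35;50m[48;2;15;15;25m▌[38;2;15;15;25m[48;2;15;15;25m [0m
[38;2;50;255;200m[48;2;28;28;41m🬱[38;2;50;255;200m[48;2;50;255;200m [38;2;50;255;200m[48;2;50;255;200m [38;2;50;255;200m[48;2;50;255;200m [38;2;50;255;200m[48;2;28;28;41m🬱[38;2;35;35;50m[48;2;15;15;25m🬂[38;2;35;35;50m[48;2;15;15;25m🬕[38;2;35;35;50m[48;2;15;15;25m🬂[38;2;35;35;50m[48;2;15;15;25m🬕[38;2;35;35;50m[48;2;15;15;25m🬂[0m
[38;2;50;255;200m[48;2;50;255;200m [38;2;50;255;200m[48;2;15;15;25m🬝[38;2;50;255;200m[48;2;27;27;40m🬀[38;2;50;255;200m[48;2;21;21;33m🬊[38;2;50;255;200m[48;2;27;27;40m🬀[38;2;15;15;25m[48;2;35;35;50m🬰[38;2;35;35;50m[48;2;15;15;25m🬛[38;2;15;15;25m[48;2;35;35;50m🬰[38;2;35;35;50m[48;2;15;15;25m🬛[38;2;15;15;25m[48;2;35;35;50m🬰[0m
[38;2;50;255;200m[48;2;35;35;50m🬝[38;2;50;255;200m[48;2;23;23;35m🬀[38;2;35;35;50m[48;2;15;15;25m🬲[38;2;15;15;25m[48;2;35;35;50m🬎[38;2;35;35;50m[48;2;15;15;25m🬲[38;2;15;15;25m[48;2;35;35;50m🬎[38;2;35;35;50m[48;2;15;15;25m🬲[38;2;15;15;25m[48;2;35;35;50m🬎[38;2;35;35;50m[48;2;15;15;25m🬲[38;2;15;15;25m[48;2;35;35;50m🬎[0m
[38;2;15;15;25m[48;2;15;15;25m [38;2;15;15;25m[48;2;15;15;25m [38;2;35;35;50m[48;2;15;15;25m▌[38;2;15;15;25m[48;2;15;15;25m [38;2;35;35;50m[48;2;15;15;25m▌[38;2;15;15;25m[48;2;15;15;25m [38;2;35;35;50m[48;2;15;15;25m▌[38;2;15;15;25m[48;2;15;15;25m [38;2;35;35;50m[48;2;15;15;25m▌[38;2;15;15;25m[48;2;15;15;25m [0m
</frame>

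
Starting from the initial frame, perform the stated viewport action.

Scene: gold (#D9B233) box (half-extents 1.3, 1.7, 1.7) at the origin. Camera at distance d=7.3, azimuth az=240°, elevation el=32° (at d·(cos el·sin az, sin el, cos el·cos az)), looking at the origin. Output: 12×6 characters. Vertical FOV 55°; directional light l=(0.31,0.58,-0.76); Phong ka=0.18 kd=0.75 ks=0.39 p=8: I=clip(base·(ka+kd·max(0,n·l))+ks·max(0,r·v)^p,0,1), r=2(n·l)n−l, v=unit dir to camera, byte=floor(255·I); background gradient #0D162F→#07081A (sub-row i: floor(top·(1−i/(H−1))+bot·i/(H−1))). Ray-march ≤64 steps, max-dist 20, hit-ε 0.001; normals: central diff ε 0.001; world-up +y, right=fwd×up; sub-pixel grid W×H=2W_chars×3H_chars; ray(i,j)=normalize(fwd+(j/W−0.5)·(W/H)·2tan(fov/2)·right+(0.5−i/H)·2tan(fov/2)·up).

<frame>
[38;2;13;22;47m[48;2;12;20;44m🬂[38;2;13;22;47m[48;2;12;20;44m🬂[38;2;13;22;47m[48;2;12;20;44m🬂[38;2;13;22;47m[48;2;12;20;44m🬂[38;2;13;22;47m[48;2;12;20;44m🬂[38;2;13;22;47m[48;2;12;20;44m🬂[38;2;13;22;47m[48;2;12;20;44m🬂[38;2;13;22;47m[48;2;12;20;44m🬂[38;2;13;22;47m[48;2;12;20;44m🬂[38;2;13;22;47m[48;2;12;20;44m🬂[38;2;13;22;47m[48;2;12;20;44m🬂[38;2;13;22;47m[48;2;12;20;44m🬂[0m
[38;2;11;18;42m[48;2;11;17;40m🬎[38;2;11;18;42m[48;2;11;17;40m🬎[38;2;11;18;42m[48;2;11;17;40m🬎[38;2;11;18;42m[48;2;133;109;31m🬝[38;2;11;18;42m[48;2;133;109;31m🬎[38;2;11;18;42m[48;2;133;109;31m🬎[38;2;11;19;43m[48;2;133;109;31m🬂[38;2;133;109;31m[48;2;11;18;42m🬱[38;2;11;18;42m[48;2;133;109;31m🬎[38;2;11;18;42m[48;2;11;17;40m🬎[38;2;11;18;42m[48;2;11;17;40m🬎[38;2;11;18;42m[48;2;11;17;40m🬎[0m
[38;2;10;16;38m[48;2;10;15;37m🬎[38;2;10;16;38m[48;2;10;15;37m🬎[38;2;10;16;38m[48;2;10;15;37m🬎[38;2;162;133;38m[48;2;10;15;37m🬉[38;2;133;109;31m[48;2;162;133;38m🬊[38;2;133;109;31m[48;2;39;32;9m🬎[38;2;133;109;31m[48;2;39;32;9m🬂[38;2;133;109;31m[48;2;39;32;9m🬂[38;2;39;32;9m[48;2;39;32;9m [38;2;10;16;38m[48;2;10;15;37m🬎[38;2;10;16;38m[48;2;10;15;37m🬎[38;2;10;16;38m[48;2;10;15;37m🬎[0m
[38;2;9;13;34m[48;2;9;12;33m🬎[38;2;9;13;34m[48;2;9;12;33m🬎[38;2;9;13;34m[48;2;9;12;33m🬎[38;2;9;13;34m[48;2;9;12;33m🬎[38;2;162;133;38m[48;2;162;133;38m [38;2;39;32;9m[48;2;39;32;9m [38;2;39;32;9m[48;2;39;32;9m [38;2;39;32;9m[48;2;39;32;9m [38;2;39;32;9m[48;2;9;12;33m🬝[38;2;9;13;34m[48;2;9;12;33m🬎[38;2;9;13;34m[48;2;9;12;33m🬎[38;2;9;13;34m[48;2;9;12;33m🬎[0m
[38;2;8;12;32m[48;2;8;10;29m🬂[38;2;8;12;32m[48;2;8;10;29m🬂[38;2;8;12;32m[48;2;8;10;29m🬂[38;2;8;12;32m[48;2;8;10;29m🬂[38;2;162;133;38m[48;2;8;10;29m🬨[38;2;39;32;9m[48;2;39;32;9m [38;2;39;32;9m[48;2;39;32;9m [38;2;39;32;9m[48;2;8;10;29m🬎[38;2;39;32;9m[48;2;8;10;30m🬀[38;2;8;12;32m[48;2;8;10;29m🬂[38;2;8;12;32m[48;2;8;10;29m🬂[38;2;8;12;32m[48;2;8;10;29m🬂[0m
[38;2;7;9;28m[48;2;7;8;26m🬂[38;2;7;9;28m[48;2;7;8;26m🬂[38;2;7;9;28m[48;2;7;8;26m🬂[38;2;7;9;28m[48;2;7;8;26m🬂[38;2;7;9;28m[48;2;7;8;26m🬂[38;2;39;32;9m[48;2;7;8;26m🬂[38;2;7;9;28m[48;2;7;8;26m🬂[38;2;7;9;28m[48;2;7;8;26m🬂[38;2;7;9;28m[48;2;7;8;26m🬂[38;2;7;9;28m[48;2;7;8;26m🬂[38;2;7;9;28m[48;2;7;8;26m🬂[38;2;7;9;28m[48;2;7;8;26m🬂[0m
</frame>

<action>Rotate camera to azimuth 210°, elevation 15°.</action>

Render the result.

<frame>
[38;2;13;22;47m[48;2;12;20;44m🬂[38;2;13;22;47m[48;2;12;20;44m🬂[38;2;13;22;47m[48;2;12;20;44m🬂[38;2;13;22;47m[48;2;12;20;44m🬂[38;2;13;22;47m[48;2;12;20;44m🬂[38;2;13;22;47m[48;2;12;20;44m🬂[38;2;13;22;47m[48;2;12;20;44m🬂[38;2;13;22;47m[48;2;12;20;44m🬂[38;2;13;22;47m[48;2;12;20;44m🬂[38;2;13;22;47m[48;2;12;20;44m🬂[38;2;13;22;47m[48;2;12;20;44m🬂[38;2;13;22;47m[48;2;12;20;44m🬂[0m
[38;2;11;18;42m[48;2;11;17;40m🬎[38;2;11;18;42m[48;2;11;17;40m🬎[38;2;11;18;42m[48;2;11;17;40m🬎[38;2;11;18;42m[48;2;171;141;46m🬝[38;2;11;18;42m[48;2;173;143;48m🬎[38;2;133;109;31m[48;2;11;18;42m🬏[38;2;11;18;42m[48;2;11;17;40m🬎[38;2;11;18;42m[48;2;39;32;9m🬎[38;2;11;18;42m[48;2;39;32;9m🬬[38;2;11;18;42m[48;2;11;17;40m🬎[38;2;11;18;42m[48;2;11;17;40m🬎[38;2;11;18;42m[48;2;11;17;40m🬎[0m
[38;2;10;16;38m[48;2;10;15;37m🬎[38;2;10;16;38m[48;2;10;15;37m🬎[38;2;10;16;38m[48;2;10;15;37m🬎[38;2;166;137;41m[48;2;10;16;38m▐[38;2;169;140;45m[48;2;166;136;41m🬂[38;2;171;142;47m[48;2;167;138;42m🬂[38;2;169;140;45m[48;2;39;32;9m▌[38;2;39;32;9m[48;2;39;32;9m [38;2;39;32;9m[48;2;10;16;38m▌[38;2;10;16;38m[48;2;10;15;37m🬎[38;2;10;16;38m[48;2;10;15;37m🬎[38;2;10;16;38m[48;2;10;15;37m🬎[0m
[38;2;9;13;34m[48;2;9;12;33m🬎[38;2;9;13;34m[48;2;9;12;33m🬎[38;2;9;13;34m[48;2;9;12;33m🬎[38;2;163;133;38m[48;2;9;13;34m▐[38;2;164;135;39m[48;2;163;133;38m🬂[38;2;164;135;40m[48;2;163;134;38m🬂[38;2;164;134;39m[48;2;39;32;9m▌[38;2;39;32;9m[48;2;39;32;9m [38;2;39;32;9m[48;2;9;13;34m▌[38;2;9;13;34m[48;2;9;12;33m🬎[38;2;9;13;34m[48;2;9;12;33m🬎[38;2;9;13;34m[48;2;9;12;33m🬎[0m
[38;2;8;12;32m[48;2;8;10;29m🬂[38;2;8;12;32m[48;2;8;10;29m🬂[38;2;8;12;32m[48;2;8;10;29m🬂[38;2;162;133;38m[48;2;8;10;30m🬁[38;2;162;133;38m[48;2;8;10;29m🬬[38;2;163;133;38m[48;2;162;133;38m🬂[38;2;162;133;38m[48;2;39;32;9m▌[38;2;39;32;9m[48;2;8;10;29m🬝[38;2;8;12;32m[48;2;8;10;29m🬂[38;2;8;12;32m[48;2;8;10;29m🬂[38;2;8;12;32m[48;2;8;10;29m🬂[38;2;8;12;32m[48;2;8;10;29m🬂[0m
[38;2;7;9;28m[48;2;7;8;26m🬂[38;2;7;9;28m[48;2;7;8;26m🬂[38;2;7;9;28m[48;2;7;8;26m🬂[38;2;7;9;28m[48;2;7;8;26m🬂[38;2;7;9;28m[48;2;7;8;26m🬂[38;2;162;133;38m[48;2;7;8;26m🬁[38;2;162;133;38m[48;2;13;12;23m🬀[38;2;7;9;28m[48;2;7;8;26m🬂[38;2;7;9;28m[48;2;7;8;26m🬂[38;2;7;9;28m[48;2;7;8;26m🬂[38;2;7;9;28m[48;2;7;8;26m🬂[38;2;7;9;28m[48;2;7;8;26m🬂[0m
</frame>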